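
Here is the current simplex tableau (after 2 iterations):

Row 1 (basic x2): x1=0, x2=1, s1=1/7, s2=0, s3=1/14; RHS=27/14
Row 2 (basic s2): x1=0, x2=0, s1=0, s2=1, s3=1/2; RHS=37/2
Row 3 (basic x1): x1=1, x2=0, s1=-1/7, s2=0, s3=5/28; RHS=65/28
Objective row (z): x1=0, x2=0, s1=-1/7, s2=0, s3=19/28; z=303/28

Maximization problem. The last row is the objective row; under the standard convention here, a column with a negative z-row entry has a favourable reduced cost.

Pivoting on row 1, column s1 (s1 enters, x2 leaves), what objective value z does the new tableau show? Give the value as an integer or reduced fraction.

Minimum ratio for s1: (27/14)/(1/7) = 27/2.
z changes by −(z-row coeff of s1)·ratio = −(-1/7)·(27/2) = 27/14.
New z = 303/28 + (27/14) = 51/4.

51/4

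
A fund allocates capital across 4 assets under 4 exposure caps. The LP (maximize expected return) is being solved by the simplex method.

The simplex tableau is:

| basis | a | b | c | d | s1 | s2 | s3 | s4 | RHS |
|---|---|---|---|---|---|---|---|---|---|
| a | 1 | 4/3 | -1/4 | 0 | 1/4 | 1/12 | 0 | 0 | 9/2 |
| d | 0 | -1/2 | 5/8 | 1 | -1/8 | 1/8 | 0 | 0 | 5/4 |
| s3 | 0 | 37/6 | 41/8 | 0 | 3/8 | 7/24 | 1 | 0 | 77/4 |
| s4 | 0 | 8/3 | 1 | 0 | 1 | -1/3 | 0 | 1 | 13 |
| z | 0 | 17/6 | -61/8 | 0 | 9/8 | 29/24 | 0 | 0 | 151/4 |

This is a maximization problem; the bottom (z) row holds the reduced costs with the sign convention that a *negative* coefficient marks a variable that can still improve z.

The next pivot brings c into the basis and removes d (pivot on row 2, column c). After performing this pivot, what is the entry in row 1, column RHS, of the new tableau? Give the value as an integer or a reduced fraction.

Pivot element is row 2, column c: 5/8.
Normalize row 2: new (row 2, RHS) = (5/4)/(5/8) = 2.
row 1 ← row 1 − (-1/4)·(new row 2): 9/2 − (-1/4)·2 = 5.

5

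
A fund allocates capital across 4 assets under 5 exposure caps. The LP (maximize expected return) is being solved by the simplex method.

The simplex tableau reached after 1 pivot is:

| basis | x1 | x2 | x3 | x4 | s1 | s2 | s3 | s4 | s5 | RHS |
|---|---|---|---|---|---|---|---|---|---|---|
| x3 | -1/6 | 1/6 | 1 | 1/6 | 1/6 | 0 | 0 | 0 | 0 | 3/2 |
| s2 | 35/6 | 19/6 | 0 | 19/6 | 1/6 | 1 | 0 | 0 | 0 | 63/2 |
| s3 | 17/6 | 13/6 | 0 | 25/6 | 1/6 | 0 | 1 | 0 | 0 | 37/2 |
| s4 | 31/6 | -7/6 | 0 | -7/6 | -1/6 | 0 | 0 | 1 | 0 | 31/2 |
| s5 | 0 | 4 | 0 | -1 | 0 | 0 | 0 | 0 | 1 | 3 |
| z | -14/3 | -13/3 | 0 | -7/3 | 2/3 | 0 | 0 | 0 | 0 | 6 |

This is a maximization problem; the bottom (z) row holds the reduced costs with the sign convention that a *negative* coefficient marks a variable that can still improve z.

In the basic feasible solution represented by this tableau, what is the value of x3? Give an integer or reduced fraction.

3/2

x3 is basic (row 1); its value is the RHS of that row: 3/2.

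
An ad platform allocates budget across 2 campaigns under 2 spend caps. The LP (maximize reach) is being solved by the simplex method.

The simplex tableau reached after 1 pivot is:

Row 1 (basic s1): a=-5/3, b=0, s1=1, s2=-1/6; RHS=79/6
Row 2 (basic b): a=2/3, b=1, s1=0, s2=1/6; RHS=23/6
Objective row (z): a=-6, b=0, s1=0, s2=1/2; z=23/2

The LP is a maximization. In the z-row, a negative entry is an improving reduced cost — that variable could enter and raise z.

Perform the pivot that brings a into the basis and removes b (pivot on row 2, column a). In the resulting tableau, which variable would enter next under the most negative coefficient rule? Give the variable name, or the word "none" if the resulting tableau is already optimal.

none

Pivot element 2/3. New z-row = old z-row − (-6)·(row 2/(2/3)).
Updated z-row coefficients: a: 0, b: 9, s1: 0, s2: 2.
No coefficient is strictly negative; the tableau after this pivot is optimal.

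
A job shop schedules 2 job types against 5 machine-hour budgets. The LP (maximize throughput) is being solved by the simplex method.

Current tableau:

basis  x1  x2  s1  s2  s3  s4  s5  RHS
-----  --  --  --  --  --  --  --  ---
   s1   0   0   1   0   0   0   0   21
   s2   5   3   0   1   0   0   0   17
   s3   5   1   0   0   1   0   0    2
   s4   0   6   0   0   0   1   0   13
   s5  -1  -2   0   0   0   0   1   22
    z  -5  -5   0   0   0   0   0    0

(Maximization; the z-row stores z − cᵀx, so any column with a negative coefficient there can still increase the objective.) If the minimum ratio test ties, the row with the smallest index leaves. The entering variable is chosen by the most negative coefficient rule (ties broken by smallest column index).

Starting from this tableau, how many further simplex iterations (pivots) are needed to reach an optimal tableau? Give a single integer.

2

pivot: x1 in, s3 out → z = 2
pivot: x2 in, x1 out → z = 10
No improving column remains; optimal.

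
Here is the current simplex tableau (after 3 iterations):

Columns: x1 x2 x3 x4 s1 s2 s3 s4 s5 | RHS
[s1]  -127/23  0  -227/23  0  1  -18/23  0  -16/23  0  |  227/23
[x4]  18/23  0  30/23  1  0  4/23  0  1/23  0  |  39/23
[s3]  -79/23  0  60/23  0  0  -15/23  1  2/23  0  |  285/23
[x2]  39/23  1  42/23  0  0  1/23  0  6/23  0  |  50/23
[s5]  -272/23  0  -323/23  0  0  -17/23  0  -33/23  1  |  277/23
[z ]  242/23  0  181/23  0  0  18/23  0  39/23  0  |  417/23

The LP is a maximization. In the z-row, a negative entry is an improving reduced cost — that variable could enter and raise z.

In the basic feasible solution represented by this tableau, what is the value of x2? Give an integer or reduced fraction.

50/23

x2 is basic (row 4); its value is the RHS of that row: 50/23.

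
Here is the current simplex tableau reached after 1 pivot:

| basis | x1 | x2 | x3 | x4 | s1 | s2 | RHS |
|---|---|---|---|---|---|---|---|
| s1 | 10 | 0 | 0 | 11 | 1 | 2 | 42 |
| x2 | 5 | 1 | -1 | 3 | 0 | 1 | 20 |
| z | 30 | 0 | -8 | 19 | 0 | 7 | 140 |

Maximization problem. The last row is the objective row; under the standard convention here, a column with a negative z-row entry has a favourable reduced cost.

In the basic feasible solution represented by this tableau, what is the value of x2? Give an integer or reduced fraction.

20

x2 is basic (row 2); its value is the RHS of that row: 20.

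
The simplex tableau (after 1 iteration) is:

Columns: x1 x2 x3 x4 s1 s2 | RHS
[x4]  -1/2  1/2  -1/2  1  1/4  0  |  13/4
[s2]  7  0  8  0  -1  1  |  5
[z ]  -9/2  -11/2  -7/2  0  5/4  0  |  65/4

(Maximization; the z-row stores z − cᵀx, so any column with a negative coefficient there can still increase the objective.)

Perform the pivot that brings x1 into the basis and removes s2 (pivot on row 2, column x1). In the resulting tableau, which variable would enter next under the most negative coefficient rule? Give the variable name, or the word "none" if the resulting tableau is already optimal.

Pivot element 7. New z-row = old z-row − (-9/2)·(row 2/7).
Updated z-row coefficients: x1: 0, x2: -11/2, x3: 23/14, x4: 0, s1: 17/28, s2: 9/14.
The most negative is -11/2 in column x2, so x2 would enter next.

x2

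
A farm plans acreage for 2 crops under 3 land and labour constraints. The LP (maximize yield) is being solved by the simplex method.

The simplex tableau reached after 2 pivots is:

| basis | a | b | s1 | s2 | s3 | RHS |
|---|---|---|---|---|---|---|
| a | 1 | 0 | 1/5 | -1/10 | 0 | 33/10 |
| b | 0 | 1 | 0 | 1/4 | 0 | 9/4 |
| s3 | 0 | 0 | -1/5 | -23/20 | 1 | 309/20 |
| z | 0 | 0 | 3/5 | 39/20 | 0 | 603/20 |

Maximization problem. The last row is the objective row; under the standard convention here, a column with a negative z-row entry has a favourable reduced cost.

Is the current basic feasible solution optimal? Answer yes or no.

yes

No objective-row coefficient is strictly negative, so no entering variable exists; the tableau is optimal.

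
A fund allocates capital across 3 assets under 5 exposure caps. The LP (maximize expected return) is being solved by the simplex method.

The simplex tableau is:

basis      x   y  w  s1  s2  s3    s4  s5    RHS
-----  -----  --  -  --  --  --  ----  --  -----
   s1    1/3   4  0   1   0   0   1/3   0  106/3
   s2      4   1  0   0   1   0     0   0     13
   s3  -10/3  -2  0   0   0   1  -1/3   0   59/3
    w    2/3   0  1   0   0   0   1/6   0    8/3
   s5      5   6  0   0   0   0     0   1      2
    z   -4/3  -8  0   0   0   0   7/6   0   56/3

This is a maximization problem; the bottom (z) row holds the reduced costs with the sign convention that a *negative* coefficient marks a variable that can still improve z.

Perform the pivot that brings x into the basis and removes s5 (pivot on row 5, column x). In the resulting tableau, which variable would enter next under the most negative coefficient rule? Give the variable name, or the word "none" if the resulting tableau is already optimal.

Pivot element 5. New z-row = old z-row − (-4/3)·(row 5/5).
Updated z-row coefficients: x: 0, y: -32/5, w: 0, s1: 0, s2: 0, s3: 0, s4: 7/6, s5: 4/15.
The most negative is -32/5 in column y, so y would enter next.

y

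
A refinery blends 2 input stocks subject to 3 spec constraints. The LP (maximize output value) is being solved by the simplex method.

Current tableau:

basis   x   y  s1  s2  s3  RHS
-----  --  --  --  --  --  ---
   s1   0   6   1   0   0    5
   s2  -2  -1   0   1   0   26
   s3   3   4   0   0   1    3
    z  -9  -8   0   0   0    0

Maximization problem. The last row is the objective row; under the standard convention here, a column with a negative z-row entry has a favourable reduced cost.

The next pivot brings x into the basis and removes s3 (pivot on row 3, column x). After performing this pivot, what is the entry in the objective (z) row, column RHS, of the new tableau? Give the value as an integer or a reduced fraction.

Pivot element is row 3, column x: 3.
Normalize row 3: new (row 3, RHS) = 3/3 = 1.
z-row ← z-row − (-9)·(new row 3): 0 − (-9)·1 = 9.

9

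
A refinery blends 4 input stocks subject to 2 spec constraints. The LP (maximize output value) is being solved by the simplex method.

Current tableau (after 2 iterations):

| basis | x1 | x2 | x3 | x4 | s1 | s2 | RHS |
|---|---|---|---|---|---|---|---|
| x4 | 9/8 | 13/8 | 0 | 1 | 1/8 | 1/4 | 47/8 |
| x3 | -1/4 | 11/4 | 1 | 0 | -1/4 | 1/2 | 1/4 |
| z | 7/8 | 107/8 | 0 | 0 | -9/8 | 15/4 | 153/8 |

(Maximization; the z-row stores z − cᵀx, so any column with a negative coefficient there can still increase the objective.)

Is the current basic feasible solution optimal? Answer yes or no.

no

Column s1 has objective-row coefficient -9/8, which is negative; an improving pivot exists, so not yet optimal.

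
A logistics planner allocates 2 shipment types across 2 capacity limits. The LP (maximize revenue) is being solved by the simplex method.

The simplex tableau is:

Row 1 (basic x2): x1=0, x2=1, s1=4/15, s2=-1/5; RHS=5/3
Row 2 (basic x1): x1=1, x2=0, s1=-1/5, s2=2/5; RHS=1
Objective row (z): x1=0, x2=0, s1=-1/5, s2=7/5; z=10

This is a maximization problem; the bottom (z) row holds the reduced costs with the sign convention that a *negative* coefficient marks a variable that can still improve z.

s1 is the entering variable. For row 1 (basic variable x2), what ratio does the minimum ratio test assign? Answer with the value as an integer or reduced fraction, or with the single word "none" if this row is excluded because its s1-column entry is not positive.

25/4

Ratio = RHS / (s1 entry) = (5/3) / (4/15) = 25/4.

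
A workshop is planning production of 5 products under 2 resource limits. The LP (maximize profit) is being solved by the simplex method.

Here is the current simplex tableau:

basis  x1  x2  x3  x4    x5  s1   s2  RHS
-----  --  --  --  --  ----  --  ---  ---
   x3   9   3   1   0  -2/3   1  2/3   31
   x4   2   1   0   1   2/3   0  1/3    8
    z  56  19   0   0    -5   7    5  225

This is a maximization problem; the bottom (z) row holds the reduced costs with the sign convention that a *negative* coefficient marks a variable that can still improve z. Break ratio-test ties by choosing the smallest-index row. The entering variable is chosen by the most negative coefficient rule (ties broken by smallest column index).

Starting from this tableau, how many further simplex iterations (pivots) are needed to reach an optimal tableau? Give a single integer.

pivot: x5 in, x4 out → z = 285
No improving column remains; optimal.

1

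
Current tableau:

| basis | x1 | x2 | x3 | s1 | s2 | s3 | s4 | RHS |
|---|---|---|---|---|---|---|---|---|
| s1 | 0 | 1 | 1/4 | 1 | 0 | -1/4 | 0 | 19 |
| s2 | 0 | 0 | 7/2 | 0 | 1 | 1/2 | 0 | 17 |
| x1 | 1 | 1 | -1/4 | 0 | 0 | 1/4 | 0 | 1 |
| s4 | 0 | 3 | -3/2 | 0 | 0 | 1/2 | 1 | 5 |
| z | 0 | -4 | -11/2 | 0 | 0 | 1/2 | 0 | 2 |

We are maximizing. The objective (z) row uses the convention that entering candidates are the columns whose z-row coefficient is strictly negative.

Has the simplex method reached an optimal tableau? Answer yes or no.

Column x2 has objective-row coefficient -4, which is negative; an improving pivot exists, so not yet optimal.

no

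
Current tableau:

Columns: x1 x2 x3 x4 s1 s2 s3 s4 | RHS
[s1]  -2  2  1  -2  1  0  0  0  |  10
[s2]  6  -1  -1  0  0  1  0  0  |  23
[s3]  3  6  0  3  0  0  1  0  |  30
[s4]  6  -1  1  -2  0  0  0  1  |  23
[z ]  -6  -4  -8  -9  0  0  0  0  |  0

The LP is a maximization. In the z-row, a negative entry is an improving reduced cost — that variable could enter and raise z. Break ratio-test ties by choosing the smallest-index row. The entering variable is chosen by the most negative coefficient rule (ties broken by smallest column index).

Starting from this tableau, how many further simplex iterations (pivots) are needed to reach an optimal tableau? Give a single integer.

pivot: x4 in, s3 out → z = 90
pivot: x3 in, s1 out → z = 330
No improving column remains; optimal.

2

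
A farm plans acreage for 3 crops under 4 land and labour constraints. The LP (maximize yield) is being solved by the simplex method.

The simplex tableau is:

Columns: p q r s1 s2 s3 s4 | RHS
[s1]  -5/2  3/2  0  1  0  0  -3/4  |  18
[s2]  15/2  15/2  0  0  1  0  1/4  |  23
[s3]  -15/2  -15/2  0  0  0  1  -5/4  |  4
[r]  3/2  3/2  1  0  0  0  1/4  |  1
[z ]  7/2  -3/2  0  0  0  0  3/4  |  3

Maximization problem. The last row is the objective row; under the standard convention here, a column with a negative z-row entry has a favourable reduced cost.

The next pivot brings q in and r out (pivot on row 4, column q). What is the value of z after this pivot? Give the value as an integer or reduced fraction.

Minimum ratio for q: 1/(3/2) = 2/3.
z changes by −(z-row coeff of q)·ratio = −(-3/2)·(2/3) = 1.
New z = 3 + 1 = 4.

4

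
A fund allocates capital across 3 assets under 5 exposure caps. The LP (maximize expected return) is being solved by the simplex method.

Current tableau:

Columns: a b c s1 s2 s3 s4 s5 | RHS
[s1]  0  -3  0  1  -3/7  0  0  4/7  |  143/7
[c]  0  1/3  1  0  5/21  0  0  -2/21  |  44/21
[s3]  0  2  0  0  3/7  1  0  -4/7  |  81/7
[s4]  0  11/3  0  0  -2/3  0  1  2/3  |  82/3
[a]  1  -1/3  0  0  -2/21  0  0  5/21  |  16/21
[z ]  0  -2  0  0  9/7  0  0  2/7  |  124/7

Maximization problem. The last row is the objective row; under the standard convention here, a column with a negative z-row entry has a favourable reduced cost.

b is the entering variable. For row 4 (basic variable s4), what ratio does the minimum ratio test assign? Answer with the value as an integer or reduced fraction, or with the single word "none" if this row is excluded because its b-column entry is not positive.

Ratio = RHS / (b entry) = (82/3) / (11/3) = 82/11.

82/11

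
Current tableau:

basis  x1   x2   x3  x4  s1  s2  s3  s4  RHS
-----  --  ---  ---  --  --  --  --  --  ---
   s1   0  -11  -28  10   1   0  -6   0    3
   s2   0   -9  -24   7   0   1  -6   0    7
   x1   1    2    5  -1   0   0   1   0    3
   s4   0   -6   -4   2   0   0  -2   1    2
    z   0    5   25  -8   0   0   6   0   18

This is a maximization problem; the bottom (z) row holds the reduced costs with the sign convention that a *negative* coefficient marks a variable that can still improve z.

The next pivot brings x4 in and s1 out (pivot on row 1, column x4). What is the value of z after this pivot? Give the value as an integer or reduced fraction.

102/5

Minimum ratio for x4: 3/10 = 3/10.
z changes by −(z-row coeff of x4)·ratio = −(-8)·(3/10) = 12/5.
New z = 18 + (12/5) = 102/5.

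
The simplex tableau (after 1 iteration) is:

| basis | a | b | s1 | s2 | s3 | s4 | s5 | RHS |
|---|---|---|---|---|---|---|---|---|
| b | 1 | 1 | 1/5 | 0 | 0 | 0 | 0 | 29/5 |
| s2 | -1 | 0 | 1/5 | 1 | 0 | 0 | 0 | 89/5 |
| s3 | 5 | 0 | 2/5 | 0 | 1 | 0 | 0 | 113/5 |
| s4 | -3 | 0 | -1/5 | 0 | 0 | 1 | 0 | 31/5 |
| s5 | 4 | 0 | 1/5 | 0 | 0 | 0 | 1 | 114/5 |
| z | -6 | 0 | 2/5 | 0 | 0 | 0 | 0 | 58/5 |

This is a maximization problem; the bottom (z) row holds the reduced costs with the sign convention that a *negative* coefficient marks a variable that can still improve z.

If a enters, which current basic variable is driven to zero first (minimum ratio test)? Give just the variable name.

s3

Ratios: row 1 (b): (29/5)/1 = 29/5; row 2 (s2): entry -1 ≤ 0, skip; row 3 (s3): (113/5)/5 = 113/25; row 4 (s4): entry -3 ≤ 0, skip; row 5 (s5): (114/5)/4 = 57/10.
Minimum ratio 113/25 is in the s3 row, so s3 leaves.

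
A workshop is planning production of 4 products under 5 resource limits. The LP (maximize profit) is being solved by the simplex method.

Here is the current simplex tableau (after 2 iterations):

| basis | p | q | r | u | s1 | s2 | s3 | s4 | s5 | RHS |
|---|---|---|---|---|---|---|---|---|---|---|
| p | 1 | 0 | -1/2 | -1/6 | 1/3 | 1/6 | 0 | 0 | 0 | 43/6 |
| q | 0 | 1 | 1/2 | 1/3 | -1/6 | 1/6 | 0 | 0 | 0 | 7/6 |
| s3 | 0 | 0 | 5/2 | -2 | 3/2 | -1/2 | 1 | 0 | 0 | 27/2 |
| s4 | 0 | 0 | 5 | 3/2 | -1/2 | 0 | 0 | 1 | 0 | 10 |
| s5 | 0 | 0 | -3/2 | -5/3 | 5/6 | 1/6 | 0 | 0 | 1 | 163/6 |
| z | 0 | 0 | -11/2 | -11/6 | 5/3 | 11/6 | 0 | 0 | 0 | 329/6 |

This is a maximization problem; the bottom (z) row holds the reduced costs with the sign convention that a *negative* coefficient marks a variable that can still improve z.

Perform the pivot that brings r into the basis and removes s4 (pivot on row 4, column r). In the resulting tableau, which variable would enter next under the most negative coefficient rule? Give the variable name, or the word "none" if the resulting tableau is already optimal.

u

Pivot element 5. New z-row = old z-row − (-11/2)·(row 4/5).
Updated z-row coefficients: p: 0, q: 0, r: 0, u: -11/60, s1: 67/60, s2: 11/6, s3: 0, s4: 11/10, s5: 0.
The most negative is -11/60 in column u, so u would enter next.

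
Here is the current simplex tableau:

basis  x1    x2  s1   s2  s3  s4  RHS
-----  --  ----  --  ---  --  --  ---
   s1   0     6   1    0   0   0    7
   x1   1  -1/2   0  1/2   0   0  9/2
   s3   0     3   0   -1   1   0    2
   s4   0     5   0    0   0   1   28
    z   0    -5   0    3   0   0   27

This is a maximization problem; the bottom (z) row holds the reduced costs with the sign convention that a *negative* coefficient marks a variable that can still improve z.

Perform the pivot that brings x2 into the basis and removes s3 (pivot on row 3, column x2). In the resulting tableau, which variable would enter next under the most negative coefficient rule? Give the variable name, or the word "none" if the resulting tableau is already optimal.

none

Pivot element 3. New z-row = old z-row − (-5)·(row 3/3).
Updated z-row coefficients: x1: 0, x2: 0, s1: 0, s2: 4/3, s3: 5/3, s4: 0.
No coefficient is strictly negative; the tableau after this pivot is optimal.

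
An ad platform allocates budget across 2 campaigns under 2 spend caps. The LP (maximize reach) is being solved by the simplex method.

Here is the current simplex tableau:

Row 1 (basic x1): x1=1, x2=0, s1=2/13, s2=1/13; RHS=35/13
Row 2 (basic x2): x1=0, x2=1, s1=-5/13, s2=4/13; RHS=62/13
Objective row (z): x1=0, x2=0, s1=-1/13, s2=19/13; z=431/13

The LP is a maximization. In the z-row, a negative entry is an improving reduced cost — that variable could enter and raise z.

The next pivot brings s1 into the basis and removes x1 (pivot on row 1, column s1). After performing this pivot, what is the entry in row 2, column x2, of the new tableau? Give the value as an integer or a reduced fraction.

1

Pivot element is row 1, column s1: 2/13.
Normalize row 1: new (row 1, x2) = 0/(2/13) = 0.
row 2 ← row 2 − (-5/13)·(new row 1): 1 − (-5/13)·0 = 1.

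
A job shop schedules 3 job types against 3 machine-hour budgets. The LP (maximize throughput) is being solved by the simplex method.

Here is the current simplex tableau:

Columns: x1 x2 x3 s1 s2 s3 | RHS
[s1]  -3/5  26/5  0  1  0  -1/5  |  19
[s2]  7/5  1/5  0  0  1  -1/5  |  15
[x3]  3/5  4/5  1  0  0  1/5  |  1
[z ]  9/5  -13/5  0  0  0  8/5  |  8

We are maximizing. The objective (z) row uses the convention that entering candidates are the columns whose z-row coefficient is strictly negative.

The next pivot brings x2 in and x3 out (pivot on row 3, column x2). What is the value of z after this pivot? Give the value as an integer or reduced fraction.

Minimum ratio for x2: 1/(4/5) = 5/4.
z changes by −(z-row coeff of x2)·ratio = −(-13/5)·(5/4) = 13/4.
New z = 8 + (13/4) = 45/4.

45/4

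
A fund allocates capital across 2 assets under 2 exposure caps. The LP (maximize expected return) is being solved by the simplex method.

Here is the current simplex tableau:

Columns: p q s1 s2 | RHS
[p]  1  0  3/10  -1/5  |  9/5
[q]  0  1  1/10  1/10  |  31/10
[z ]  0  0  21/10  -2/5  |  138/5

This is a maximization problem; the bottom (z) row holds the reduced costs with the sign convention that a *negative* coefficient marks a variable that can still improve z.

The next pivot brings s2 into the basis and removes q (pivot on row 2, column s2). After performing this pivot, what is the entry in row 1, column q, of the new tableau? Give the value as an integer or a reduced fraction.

Pivot element is row 2, column s2: 1/10.
Normalize row 2: new (row 2, q) = 1/(1/10) = 10.
row 1 ← row 1 − (-1/5)·(new row 2): 0 − (-1/5)·10 = 2.

2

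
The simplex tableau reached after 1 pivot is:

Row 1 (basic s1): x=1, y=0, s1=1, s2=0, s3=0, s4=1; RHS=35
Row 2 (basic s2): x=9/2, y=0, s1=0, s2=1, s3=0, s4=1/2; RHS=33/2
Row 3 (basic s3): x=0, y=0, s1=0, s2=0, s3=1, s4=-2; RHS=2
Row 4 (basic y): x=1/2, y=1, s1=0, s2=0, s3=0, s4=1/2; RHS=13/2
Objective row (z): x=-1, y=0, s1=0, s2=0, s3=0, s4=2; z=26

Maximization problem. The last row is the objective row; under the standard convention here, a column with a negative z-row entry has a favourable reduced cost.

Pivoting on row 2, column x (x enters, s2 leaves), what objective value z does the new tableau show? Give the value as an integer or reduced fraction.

89/3

Minimum ratio for x: (33/2)/(9/2) = 11/3.
z changes by −(z-row coeff of x)·ratio = −(-1)·(11/3) = 11/3.
New z = 26 + (11/3) = 89/3.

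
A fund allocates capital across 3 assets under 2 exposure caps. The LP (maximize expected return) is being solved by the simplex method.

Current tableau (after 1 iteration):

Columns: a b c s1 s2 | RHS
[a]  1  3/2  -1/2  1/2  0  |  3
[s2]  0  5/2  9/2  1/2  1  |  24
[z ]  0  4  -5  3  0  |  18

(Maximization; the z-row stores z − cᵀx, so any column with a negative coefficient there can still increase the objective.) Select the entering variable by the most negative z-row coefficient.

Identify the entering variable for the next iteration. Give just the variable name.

c

Objective-row coefficients: a: 0, b: 4, c: -5, s1: 3, s2: 0.
The most negative is -5 in column c, so c enters.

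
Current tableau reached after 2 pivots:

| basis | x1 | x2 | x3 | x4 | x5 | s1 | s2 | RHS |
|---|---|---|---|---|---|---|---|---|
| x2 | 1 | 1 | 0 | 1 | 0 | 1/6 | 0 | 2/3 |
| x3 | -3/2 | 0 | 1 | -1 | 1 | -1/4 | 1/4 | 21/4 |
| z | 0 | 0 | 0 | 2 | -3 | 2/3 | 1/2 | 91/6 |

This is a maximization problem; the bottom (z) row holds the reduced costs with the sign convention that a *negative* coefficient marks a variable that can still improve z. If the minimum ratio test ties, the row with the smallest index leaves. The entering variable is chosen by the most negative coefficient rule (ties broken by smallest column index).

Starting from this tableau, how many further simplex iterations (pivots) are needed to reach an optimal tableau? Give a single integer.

pivot: x5 in, x3 out → z = 371/12
pivot: x1 in, x2 out → z = 407/12
No improving column remains; optimal.

2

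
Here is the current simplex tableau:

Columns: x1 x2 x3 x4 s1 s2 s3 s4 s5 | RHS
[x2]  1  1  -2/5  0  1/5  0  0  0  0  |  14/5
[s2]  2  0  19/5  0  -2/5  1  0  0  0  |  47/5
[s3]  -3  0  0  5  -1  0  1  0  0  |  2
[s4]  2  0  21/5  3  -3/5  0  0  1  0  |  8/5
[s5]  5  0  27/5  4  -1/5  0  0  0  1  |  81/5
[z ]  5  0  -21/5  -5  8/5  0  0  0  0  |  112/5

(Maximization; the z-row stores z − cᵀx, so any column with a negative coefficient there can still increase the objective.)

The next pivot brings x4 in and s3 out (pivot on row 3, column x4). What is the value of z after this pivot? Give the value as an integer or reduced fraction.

122/5

Minimum ratio for x4: 2/5 = 2/5.
z changes by −(z-row coeff of x4)·ratio = −(-5)·(2/5) = 2.
New z = 112/5 + 2 = 122/5.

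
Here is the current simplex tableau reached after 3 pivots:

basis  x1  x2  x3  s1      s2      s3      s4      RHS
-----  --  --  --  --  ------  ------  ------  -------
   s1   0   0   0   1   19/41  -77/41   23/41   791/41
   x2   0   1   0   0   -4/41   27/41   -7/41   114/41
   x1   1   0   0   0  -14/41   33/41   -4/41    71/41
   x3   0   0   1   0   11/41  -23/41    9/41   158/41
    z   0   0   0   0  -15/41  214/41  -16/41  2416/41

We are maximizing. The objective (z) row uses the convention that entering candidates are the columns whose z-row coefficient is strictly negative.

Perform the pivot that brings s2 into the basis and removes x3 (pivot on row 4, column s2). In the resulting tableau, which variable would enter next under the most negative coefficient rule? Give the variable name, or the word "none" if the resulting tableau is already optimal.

s4

Pivot element 11/41. New z-row = old z-row − (-15/41)·(row 4/(11/41)).
Updated z-row coefficients: x1: 0, x2: 0, x3: 15/11, s1: 0, s2: 0, s3: 49/11, s4: -1/11.
The most negative is -1/11 in column s4, so s4 would enter next.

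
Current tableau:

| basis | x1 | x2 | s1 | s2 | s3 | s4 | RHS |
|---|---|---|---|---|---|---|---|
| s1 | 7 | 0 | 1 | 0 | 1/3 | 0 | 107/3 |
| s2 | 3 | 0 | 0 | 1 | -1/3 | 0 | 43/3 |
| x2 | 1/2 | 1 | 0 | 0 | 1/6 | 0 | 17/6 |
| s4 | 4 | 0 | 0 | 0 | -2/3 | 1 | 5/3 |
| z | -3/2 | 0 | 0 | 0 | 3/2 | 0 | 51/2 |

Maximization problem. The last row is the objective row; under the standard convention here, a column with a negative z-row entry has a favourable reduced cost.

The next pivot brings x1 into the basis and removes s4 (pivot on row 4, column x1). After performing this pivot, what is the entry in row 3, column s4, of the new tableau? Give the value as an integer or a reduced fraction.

-1/8

Pivot element is row 4, column x1: 4.
Normalize row 4: new (row 4, s4) = 1/4 = 1/4.
row 3 ← row 3 − (1/2)·(new row 4): 0 − (1/2)·(1/4) = -1/8.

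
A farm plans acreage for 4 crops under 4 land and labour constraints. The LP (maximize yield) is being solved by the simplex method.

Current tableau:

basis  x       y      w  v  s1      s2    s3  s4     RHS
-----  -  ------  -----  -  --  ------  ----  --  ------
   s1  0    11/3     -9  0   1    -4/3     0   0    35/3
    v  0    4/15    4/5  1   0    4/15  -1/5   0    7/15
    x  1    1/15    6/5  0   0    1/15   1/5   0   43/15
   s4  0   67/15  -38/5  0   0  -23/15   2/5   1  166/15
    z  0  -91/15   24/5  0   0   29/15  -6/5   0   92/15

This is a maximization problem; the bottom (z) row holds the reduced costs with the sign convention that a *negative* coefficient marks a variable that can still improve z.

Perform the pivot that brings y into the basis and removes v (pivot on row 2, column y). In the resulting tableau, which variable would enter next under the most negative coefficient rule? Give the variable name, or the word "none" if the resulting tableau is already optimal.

s3

Pivot element 4/15. New z-row = old z-row − (-91/15)·(row 2/(4/15)).
Updated z-row coefficients: x: 0, y: 0, w: 23, v: 91/4, s1: 0, s2: 8, s3: -23/4, s4: 0.
The most negative is -23/4 in column s3, so s3 would enter next.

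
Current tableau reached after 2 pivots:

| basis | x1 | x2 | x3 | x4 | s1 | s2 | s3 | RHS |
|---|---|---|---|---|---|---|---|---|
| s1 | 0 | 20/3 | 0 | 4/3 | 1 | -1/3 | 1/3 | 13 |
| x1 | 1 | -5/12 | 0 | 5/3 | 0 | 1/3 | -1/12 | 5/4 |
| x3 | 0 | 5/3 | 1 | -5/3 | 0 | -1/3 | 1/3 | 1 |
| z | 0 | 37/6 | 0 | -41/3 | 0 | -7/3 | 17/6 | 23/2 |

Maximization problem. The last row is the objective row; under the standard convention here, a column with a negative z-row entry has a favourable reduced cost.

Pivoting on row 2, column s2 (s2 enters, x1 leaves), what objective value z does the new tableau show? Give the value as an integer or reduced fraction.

81/4

Minimum ratio for s2: (5/4)/(1/3) = 15/4.
z changes by −(z-row coeff of s2)·ratio = −(-7/3)·(15/4) = 35/4.
New z = 23/2 + (35/4) = 81/4.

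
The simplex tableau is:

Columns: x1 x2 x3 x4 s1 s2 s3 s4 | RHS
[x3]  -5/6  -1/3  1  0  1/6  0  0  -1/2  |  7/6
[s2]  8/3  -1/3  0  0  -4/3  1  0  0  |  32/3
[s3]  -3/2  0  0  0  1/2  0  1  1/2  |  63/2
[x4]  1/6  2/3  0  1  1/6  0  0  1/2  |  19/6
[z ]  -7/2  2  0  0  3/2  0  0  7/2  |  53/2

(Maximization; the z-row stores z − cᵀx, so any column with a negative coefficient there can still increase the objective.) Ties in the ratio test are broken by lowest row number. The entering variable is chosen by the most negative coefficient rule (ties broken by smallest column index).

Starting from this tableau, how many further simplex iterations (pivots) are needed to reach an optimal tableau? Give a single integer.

2

pivot: x1 in, s2 out → z = 81/2
pivot: s1 in, x4 out → z = 43
No improving column remains; optimal.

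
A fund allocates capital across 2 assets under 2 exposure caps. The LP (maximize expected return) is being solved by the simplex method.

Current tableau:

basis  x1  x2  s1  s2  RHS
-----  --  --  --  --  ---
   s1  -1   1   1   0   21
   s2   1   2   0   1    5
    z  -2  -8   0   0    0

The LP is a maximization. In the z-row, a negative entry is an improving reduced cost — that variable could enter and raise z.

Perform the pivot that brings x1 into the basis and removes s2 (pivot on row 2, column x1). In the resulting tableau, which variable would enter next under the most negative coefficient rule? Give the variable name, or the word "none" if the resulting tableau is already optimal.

x2

Pivot element 1. New z-row = old z-row − (-2)·(row 2/1).
Updated z-row coefficients: x1: 0, x2: -4, s1: 0, s2: 2.
The most negative is -4 in column x2, so x2 would enter next.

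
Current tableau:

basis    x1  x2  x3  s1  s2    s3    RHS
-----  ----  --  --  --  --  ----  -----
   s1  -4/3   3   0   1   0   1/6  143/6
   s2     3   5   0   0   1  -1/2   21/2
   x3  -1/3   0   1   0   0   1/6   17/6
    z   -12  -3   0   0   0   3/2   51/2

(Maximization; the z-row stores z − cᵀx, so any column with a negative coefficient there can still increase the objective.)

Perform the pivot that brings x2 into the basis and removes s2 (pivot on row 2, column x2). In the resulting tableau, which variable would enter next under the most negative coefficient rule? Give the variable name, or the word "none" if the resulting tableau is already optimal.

x1

Pivot element 5. New z-row = old z-row − (-3)·(row 2/5).
Updated z-row coefficients: x1: -51/5, x2: 0, x3: 0, s1: 0, s2: 3/5, s3: 6/5.
The most negative is -51/5 in column x1, so x1 would enter next.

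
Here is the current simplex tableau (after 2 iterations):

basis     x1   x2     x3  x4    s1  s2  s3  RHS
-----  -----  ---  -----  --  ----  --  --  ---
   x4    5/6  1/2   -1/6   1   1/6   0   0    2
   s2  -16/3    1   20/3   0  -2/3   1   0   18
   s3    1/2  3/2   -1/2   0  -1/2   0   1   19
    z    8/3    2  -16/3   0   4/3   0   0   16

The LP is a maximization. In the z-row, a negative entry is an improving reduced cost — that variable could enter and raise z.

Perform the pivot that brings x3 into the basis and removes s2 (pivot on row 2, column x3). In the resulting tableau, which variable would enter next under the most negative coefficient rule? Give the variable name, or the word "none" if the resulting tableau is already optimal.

x1

Pivot element 20/3. New z-row = old z-row − (-16/3)·(row 2/(20/3)).
Updated z-row coefficients: x1: -8/5, x2: 14/5, x3: 0, x4: 0, s1: 4/5, s2: 4/5, s3: 0.
The most negative is -8/5 in column x1, so x1 would enter next.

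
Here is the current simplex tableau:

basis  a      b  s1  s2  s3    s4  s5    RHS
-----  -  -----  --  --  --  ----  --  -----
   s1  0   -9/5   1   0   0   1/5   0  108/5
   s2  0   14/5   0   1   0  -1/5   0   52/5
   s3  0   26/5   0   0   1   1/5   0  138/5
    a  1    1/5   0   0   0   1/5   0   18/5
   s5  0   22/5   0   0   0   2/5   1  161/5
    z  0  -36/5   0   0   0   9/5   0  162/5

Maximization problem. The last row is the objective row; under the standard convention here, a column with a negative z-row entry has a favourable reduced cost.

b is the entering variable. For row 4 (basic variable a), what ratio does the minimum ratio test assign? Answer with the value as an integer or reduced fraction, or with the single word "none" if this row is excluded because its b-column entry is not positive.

Ratio = RHS / (b entry) = (18/5) / (1/5) = 18.

18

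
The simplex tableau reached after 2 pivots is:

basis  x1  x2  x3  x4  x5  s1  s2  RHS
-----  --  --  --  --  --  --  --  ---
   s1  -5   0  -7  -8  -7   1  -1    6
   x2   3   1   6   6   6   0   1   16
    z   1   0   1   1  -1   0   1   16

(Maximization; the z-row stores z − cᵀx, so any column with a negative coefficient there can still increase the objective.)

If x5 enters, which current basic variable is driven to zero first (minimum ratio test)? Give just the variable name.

Ratios: row 1 (s1): entry -7 ≤ 0, skip; row 2 (x2): 16/6 = 8/3.
Minimum ratio 8/3 is in the x2 row, so x2 leaves.

x2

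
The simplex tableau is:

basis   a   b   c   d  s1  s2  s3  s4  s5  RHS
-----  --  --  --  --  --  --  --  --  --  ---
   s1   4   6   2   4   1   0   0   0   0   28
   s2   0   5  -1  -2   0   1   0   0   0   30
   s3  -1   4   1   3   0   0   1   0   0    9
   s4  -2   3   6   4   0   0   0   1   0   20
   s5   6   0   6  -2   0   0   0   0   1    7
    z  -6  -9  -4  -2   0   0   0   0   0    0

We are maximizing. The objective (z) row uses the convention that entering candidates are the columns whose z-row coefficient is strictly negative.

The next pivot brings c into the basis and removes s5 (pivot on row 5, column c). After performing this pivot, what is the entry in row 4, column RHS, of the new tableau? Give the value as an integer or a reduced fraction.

13

Pivot element is row 5, column c: 6.
Normalize row 5: new (row 5, RHS) = 7/6 = 7/6.
row 4 ← row 4 − 6·(new row 5): 20 − 6·(7/6) = 13.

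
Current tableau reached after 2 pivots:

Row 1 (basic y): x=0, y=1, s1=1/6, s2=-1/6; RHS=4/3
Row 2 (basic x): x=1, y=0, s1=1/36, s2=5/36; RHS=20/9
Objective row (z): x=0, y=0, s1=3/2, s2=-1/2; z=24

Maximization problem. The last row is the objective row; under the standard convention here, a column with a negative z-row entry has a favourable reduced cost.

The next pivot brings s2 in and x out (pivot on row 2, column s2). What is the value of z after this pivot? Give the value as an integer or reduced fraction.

Minimum ratio for s2: (20/9)/(5/36) = 16.
z changes by −(z-row coeff of s2)·ratio = −(-1/2)·16 = 8.
New z = 24 + 8 = 32.

32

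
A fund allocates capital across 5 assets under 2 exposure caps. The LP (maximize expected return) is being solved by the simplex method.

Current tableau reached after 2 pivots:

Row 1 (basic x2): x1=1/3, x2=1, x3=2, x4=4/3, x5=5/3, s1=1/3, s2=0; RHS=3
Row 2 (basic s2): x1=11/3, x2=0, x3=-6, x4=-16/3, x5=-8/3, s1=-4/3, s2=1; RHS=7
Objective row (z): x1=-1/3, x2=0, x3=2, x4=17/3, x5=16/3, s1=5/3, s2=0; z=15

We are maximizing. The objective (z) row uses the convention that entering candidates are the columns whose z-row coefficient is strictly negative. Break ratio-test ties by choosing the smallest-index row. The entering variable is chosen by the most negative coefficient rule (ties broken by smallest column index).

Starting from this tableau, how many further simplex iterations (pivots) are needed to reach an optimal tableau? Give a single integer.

pivot: x1 in, s2 out → z = 172/11
No improving column remains; optimal.

1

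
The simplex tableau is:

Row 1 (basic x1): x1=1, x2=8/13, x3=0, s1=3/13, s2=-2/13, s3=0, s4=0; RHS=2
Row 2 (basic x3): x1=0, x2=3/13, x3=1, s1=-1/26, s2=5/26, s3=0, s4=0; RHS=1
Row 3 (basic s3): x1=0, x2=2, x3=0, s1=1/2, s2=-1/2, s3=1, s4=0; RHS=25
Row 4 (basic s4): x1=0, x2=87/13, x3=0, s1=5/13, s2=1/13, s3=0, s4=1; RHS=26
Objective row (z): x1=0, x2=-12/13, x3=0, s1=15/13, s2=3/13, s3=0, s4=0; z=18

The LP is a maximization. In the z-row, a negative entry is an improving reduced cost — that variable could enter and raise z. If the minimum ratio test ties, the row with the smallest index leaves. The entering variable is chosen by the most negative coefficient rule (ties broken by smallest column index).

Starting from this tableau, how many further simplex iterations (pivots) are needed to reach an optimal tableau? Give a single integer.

pivot: x2 in, x1 out → z = 21
No improving column remains; optimal.

1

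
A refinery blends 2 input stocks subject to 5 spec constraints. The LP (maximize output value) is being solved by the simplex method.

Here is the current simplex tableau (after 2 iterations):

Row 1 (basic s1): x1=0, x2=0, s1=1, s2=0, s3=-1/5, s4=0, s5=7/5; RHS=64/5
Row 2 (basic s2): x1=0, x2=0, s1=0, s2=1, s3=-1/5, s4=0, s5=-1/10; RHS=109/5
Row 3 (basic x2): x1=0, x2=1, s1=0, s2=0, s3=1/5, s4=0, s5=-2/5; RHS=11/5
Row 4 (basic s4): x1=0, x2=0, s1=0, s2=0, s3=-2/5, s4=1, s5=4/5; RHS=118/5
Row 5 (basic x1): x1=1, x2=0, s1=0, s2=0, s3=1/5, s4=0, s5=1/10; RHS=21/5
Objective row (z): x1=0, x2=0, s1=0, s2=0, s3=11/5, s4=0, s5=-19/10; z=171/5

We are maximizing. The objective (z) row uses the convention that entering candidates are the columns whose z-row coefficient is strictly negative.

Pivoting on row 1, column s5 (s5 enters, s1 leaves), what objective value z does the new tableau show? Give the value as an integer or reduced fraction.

Minimum ratio for s5: (64/5)/(7/5) = 64/7.
z changes by −(z-row coeff of s5)·ratio = −(-19/10)·(64/7) = 608/35.
New z = 171/5 + (608/35) = 361/7.

361/7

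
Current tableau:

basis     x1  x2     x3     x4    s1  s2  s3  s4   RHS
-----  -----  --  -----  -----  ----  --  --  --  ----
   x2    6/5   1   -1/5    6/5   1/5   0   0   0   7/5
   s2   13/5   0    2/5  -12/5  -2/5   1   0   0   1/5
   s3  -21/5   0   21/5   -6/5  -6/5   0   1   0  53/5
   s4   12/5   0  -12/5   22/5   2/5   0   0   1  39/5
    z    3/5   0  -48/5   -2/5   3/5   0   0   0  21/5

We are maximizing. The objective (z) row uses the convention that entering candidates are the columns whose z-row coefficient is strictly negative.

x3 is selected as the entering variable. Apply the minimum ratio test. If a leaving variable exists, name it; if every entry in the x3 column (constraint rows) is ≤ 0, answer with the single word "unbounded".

Ratios: row 1 (x2): entry -1/5 ≤ 0, skip; row 2 (s2): (1/5)/(2/5) = 1/2; row 3 (s3): (53/5)/(21/5) = 53/21; row 4 (s4): entry -12/5 ≤ 0, skip.
Minimum ratio is in the s2 row, so s2 leaves.

s2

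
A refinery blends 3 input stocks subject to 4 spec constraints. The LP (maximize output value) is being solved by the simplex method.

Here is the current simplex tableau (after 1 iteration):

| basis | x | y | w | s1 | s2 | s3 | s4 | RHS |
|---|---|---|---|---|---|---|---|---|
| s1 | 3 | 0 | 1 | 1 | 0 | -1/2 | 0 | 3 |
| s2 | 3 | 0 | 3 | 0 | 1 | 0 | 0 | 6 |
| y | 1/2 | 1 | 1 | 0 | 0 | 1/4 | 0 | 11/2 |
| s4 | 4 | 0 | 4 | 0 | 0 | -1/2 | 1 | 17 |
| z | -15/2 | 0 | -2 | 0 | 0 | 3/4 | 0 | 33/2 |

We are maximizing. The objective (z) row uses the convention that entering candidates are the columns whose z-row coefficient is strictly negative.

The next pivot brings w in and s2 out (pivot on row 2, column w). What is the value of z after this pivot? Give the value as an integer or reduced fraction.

Minimum ratio for w: 6/3 = 2.
z changes by −(z-row coeff of w)·ratio = −(-2)·2 = 4.
New z = 33/2 + 4 = 41/2.

41/2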